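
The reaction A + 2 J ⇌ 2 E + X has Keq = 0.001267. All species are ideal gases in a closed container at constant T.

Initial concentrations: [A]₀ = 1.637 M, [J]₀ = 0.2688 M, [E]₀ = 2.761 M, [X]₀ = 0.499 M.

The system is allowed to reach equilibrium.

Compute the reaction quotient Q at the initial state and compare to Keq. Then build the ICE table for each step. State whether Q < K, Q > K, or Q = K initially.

Q₀ = 32.16; Q > K (proceeds reverse)

Q₀ = 32.16 vs Keq = 0.001267 ⇒ Q>K, reverse
Step 1:
                   A          J          E          X
  init         1.637     0.2688      2.761      0.499
  Δ           0.4976     0.9952    -0.9952    -0.4976
  eq           2.135      1.264      1.766   0.001386
  solve Keq expr → x = -0.4976; check Q = 0.001267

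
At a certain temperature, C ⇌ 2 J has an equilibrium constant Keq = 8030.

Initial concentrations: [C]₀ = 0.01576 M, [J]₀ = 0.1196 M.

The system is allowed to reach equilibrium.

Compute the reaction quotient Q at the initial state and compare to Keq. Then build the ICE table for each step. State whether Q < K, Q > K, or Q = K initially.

Q₀ = 0.9076; Q < K (proceeds forward)

Q₀ = 0.9076 vs Keq = 8030 ⇒ Q<K, forward
Step 1:
                    C           J
  I           0.01576      0.1196
  C          -0.01576     0.03151
  E        2.8438e-06      0.1511
  solve Keq expr → x = 0.01576; check Q = 8030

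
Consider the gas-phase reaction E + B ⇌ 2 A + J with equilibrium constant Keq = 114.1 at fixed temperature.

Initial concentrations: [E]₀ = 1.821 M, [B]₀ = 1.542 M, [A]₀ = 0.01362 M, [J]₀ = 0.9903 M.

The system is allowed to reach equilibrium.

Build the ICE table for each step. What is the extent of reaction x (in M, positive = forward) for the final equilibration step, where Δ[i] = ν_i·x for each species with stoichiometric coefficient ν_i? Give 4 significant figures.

x = 1.289 M

Q₀ = 6.5422e-05 vs Keq = 114.1 ⇒ Q<K, forward
Step 1:
                   E          B          A          J
  I            1.821      1.542    0.01362     0.9903
  C           -1.289     -1.289      2.579      1.289
  E           0.5316     0.2526      2.592       2.28
  solve Keq expr → x = 1.289; check Q = 114.1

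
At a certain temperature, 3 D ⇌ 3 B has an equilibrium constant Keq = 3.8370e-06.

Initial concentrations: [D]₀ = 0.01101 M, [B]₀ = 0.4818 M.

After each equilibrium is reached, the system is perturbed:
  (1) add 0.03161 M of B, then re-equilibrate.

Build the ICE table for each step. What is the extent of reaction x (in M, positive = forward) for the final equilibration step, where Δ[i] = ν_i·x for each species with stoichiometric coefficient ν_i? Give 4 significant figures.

x = -0.01037 M

Q₀ = 8.3799e+04 vs Keq = 3.8370e-06 ⇒ Q>K, reverse
Step 1:
                  D         B
  I         0.01101    0.4818
  C          0.4742   -0.4742
  E          0.4852  0.007596
  solve Keq expr → x = -0.1581; check Q = 3.8370e-06
Then add 0.03161 M of B.
Step 2:
                  D         B
  I          0.4852   0.03921
  C         0.03112  -0.03112
  E          0.5163  0.008083
  solve Keq expr → x = -0.01037; check Q = 3.8370e-06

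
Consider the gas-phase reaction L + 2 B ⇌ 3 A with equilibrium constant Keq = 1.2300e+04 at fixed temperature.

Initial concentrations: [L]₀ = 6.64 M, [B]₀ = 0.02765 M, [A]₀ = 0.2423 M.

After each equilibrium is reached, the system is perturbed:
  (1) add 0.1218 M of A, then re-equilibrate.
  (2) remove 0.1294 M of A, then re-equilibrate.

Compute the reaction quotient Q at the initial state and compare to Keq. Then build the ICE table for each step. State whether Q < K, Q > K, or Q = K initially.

Q₀ = 2.802; Q < K (proceeds forward)

Q₀ = 2.802 vs Keq = 1.2300e+04 ⇒ Q<K, forward
Step 1:
                  L         B         A
  I            6.64   0.02765    0.2423
  C        -0.01356  -0.02712   0.04068
  E           6.626 5.2729e-04     0.283
  solve Keq expr → x = 0.01356; check Q = 1.2300e+04
Then add 0.1218 M of A.
Step 2:
                  L         B         A
  I           6.626 5.2729e-04    0.4048
  C       1.8645e-04 3.7290e-04 -5.5935e-04
  E           6.627 9.0019e-04    0.4042
  solve Keq expr → x = -1.8645e-04; check Q = 1.2300e+04
Then remove 0.1294 M of A.
Step 3:
                  L         B         A
  I           6.627 9.0019e-04    0.2748
  C       -1.9696e-04 -3.9391e-04 5.9087e-04
  E           6.626 5.0628e-04    0.2754
  solve Keq expr → x = 1.9696e-04; check Q = 1.2300e+04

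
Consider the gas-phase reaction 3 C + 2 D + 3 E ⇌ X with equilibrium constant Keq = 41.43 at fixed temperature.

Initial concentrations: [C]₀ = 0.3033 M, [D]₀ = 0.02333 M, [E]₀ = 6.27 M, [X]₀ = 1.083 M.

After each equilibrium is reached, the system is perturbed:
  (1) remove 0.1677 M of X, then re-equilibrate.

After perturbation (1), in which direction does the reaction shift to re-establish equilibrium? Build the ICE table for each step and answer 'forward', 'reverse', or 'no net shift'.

Q₀ = 289.3 vs Keq = 41.43 ⇒ Q>K, reverse
Step 1:
                  C         D         E         X
  Initial    0.3033   0.02333      6.27     1.083
  Change    0.04044   0.02696   0.04044  -0.01348
  Equil      0.3437   0.05029      6.31      1.07
  solve Keq expr → x = -0.01348; check Q = 41.43
Then remove 0.1677 M of X.
Step 2:
                  C         D         E         X
  Initial    0.3437   0.05029      6.31    0.9018
  Change  -0.004611 -0.003074 -0.004611  0.001537
  Equil      0.3391   0.04722     6.306    0.9034
  solve Keq expr → x = 0.001537; check Q = 41.43

Direction: forward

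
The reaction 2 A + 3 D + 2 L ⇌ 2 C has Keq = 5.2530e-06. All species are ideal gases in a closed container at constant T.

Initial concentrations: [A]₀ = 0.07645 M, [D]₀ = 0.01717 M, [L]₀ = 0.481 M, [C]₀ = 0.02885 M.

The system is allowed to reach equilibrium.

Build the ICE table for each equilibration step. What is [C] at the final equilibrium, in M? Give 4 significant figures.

[C]_eq = 1.8284e-06 M

Q₀ = 1.2160e+05 vs Keq = 5.2530e-06 ⇒ Q>K, reverse
Step 1:
                   A          D          L          C
  init       0.07645    0.01717      0.481    0.02885
  Δ          0.02885    0.04327    0.02885   -0.02885
  eq          0.1053    0.06044     0.5098 1.8284e-06
  solve Keq expr → x = -0.01442; check Q = 5.2530e-06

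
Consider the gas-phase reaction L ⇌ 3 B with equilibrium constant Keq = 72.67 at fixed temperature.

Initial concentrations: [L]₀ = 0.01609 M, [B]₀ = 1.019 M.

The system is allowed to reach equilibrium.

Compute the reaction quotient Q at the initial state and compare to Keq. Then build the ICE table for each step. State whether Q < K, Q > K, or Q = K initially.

Q₀ = 65.76; Q < K (proceeds forward)

Q₀ = 65.76 vs Keq = 72.67 ⇒ Q<K, forward
Step 1:
                   L          B
  I          0.01609      1.019
  C        -0.001355   0.004065
  E          0.01474      1.023
  solve Keq expr → x = 0.001355; check Q = 72.67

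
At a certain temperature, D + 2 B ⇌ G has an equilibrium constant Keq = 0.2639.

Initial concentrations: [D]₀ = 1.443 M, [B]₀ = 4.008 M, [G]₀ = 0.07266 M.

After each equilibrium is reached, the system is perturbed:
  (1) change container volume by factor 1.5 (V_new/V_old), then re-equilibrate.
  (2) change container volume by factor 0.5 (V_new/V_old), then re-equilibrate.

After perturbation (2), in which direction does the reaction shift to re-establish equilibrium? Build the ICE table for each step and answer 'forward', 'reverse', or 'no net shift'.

Direction: forward

Q₀ = 0.003135 vs Keq = 0.2639 ⇒ Q<K, forward
Step 1:
                   D          B          G
  init         1.443      4.008    0.07266
  Δ          -0.8273     -1.655     0.8273
  eq          0.6157      2.353     0.8999
  solve Keq expr → x = 0.8273; check Q = 0.2639
Then change container volume by factor 1.5 (V_new/V_old).
Step 2:
                   D          B          G
  init        0.4105      1.569        0.6
  Δ           0.1276     0.2551    -0.1276
  eq           0.538      1.824     0.4724
  solve Keq expr → x = -0.1276; check Q = 0.2639
Then change container volume by factor 0.5 (V_new/V_old).
Step 3:
                   D          B          G
  init         1.076      3.648     0.9448
  Δ          -0.4201    -0.8402     0.4201
  eq           0.656      2.808      1.365
  solve Keq expr → x = 0.4201; check Q = 0.2639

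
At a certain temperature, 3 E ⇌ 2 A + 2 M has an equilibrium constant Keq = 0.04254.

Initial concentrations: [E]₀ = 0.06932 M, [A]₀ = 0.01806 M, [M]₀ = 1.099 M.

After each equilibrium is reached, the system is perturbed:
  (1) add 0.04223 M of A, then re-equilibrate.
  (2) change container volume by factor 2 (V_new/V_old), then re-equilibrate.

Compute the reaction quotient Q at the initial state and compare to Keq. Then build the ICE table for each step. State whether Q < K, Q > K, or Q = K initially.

Q₀ = 1.183; Q > K (proceeds reverse)

Q₀ = 1.183 vs Keq = 0.04254 ⇒ Q>K, reverse
Step 1:
                  E         A         M
  Initial   0.06932   0.01806     1.099
  Change    0.01954  -0.01303  -0.01303
  Equil     0.08886  0.005031     1.086
  solve Keq expr → x = -0.006514; check Q = 0.04254
Then add 0.04223 M of A.
Step 2:
                  E         A         M
  Initial   0.08886   0.04726     1.086
  Change    0.05483  -0.03656  -0.03656
  Equil      0.1437   0.01071     1.049
  solve Keq expr → x = -0.01828; check Q = 0.04254
Then change container volume by factor 2 (V_new/V_old).
Step 3:
                  E         A         M
  Initial   0.07185  0.005353    0.5247
  Change  -0.002664  0.001776  0.001776
  Equil     0.06918  0.007129    0.5265
  solve Keq expr → x = 8.8800e-04; check Q = 0.04254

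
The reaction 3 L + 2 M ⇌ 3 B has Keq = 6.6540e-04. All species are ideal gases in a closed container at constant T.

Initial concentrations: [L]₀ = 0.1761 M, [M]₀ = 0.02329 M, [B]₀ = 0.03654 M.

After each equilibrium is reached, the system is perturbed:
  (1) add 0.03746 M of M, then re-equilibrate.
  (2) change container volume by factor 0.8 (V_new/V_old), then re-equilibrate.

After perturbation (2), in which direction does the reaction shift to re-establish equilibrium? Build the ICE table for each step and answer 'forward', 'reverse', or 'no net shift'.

Direction: forward

Q₀ = 16.47 vs Keq = 6.6540e-04 ⇒ Q>K, reverse
Step 1:
                   L          M          B
  I           0.1761    0.02329    0.03654
  C          0.03418    0.02279   -0.03418
  E           0.2103    0.04608   0.002359
  solve Keq expr → x = -0.01139; check Q = 6.6540e-04
Then add 0.03746 M of M.
Step 2:
                   L          M          B
  I           0.2103    0.08354   0.002359
  C         -0.00111 -7.3969e-04    0.00111
  E           0.2092     0.0828   0.003469
  solve Keq expr → x = 3.6985e-04; check Q = 6.6540e-04
Then change container volume by factor 0.8 (V_new/V_old).
Step 3:
                   L          M          B
  I           0.2615     0.1035   0.004336
  C       -6.6825e-04 -4.4550e-04 6.6825e-04
  E           0.2608     0.1031   0.005005
  solve Keq expr → x = 2.2275e-04; check Q = 6.6540e-04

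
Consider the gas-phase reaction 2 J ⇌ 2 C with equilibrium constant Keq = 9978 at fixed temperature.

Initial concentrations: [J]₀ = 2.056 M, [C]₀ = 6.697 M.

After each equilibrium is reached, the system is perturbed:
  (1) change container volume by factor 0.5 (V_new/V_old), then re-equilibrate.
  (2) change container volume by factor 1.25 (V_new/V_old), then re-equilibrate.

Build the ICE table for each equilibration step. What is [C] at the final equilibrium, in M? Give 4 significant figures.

Q₀ = 10.61 vs Keq = 9978 ⇒ Q<K, forward
Step 1:
                   J          C
  Initial      2.056      6.697
  Change      -1.969      1.969
  Equil      0.08676      8.666
  solve Keq expr → x = 0.9846; check Q = 9978
Then change container volume by factor 0.5 (V_new/V_old).
Step 2:
                   J          C
  Initial     0.1735      17.33
  Change           0          0
  Equil       0.1735      17.33
  solve Keq expr → x = 0; check Q = 9978
Then change container volume by factor 1.25 (V_new/V_old).
Step 3:
                   J          C
  Initial     0.1388      13.87
  Change           0          0
  Equil       0.1388      13.87
  solve Keq expr → x = 0; check Q = 9978

[C]_eq = 13.87 M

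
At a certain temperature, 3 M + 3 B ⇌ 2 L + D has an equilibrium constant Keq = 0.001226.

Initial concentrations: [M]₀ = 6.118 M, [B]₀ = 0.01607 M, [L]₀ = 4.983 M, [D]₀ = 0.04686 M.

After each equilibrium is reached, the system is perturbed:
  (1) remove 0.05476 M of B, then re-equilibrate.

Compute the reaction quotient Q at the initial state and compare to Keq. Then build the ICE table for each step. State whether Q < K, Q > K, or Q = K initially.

Q₀ = 1224; Q > K (proceeds reverse)

Q₀ = 1224 vs Keq = 0.001226 ⇒ Q>K, reverse
Step 1:
                    M           B           L           D
  Initial       6.118     0.01607       4.983     0.04686
  Change       0.1404      0.1404    -0.09362    -0.04681
  Equil         6.258      0.1565       4.889  4.8191e-05
  solve Keq expr → x = -0.04681; check Q = 0.001226
Then remove 0.05476 M of B.
Step 2:
                    M           B           L           D
  Initial       6.258      0.1017       4.889  4.8191e-05
  Change   1.0472e-04  1.0472e-04 -6.9816e-05 -3.4908e-05
  Equil         6.259      0.1019       4.889  1.3283e-05
  solve Keq expr → x = -3.4908e-05; check Q = 0.001226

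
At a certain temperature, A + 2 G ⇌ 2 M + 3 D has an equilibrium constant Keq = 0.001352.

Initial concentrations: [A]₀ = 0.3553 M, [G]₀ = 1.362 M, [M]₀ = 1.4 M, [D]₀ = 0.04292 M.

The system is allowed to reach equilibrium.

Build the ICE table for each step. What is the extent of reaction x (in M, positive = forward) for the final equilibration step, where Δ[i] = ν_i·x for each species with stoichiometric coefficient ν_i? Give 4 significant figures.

Q₀ = 2.3512e-04 vs Keq = 0.001352 ⇒ Q<K, forward
Step 1:
                  A         G         M         D
  init       0.3553     1.362       1.4   0.04292
  Δ        -0.01056  -0.02111   0.02111   0.03167
  eq         0.3447     1.341     1.421   0.07459
  solve Keq expr → x = 0.01056; check Q = 0.001352

x = 0.01056 M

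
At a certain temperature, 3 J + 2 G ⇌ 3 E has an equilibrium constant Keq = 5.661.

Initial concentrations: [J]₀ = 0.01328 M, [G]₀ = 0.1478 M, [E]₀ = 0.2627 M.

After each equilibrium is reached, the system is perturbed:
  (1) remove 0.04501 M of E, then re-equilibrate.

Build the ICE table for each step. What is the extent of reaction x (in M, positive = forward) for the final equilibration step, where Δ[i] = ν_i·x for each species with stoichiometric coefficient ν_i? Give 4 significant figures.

x = 0.007988 M

Q₀ = 3.5435e+05 vs Keq = 5.661 ⇒ Q>K, reverse
Step 1:
                  J         G         E
  I         0.01328    0.1478    0.2627
  C          0.1489   0.09926   -0.1489
  E          0.1622    0.2471    0.1138
  solve Keq expr → x = -0.04963; check Q = 5.661
Then remove 0.04501 M of E.
Step 2:
                  J         G         E
  I          0.1622    0.2471   0.06879
  C        -0.02397  -0.01598   0.02397
  E          0.1382    0.2311   0.09276
  solve Keq expr → x = 0.007988; check Q = 5.661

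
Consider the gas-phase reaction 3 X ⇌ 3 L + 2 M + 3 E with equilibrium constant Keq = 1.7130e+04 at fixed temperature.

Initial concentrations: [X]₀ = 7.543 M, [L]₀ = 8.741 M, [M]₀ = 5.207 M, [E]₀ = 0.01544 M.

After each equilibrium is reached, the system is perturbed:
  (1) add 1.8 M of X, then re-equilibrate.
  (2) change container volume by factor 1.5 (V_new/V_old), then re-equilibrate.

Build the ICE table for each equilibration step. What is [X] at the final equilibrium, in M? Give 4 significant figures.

[X]_eq = 3.218 M

Q₀ = 1.5530e-04 vs Keq = 1.7130e+04 ⇒ Q<K, forward
Step 1:
                    X           L           M           E
  init          7.543       8.741       5.207     0.01544
  Δ            -2.829       2.829       1.886       2.829
  eq            4.714       11.57       7.093       2.845
  solve Keq expr → x = 0.9431; check Q = 1.7130e+04
Then add 1.8 M of X.
Step 2:
                    X           L           M           E
  init          6.514       11.57       7.093       2.845
  Δ           -0.5144      0.5144      0.3429      0.5144
  eq            5.999       12.08       7.436       3.359
  solve Keq expr → x = 0.1715; check Q = 1.7130e+04
Then change container volume by factor 1.5 (V_new/V_old).
Step 3:
                    X           L           M           E
  init              4       8.056       4.957       2.239
  Δ           -0.7813      0.7813      0.5209      0.7813
  eq            3.218       8.838       5.478       3.021
  solve Keq expr → x = 0.2604; check Q = 1.7130e+04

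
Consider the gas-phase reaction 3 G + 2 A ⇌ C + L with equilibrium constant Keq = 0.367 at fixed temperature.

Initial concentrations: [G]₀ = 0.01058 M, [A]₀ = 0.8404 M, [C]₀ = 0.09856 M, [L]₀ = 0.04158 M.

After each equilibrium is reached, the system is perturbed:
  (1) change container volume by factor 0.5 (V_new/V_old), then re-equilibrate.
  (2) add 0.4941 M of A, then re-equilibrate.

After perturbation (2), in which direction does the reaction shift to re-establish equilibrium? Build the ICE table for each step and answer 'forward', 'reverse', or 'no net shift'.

Direction: forward

Q₀ = 4900 vs Keq = 0.367 ⇒ Q>K, reverse
Step 1:
                    G           A           C           L
  init        0.01058      0.8404     0.09856     0.04158
  Δ            0.1036     0.06905    -0.03453    -0.03453
  eq           0.1142      0.9095     0.06403    0.007053
  solve Keq expr → x = -0.03453; check Q = 0.367
Then change container volume by factor 0.5 (V_new/V_old).
Step 2:
                    G           A           C           L
  init         0.2283       1.819      0.1281     0.01411
  Δ          -0.06302    -0.04201     0.02101     0.02101
  eq           0.1653       1.777      0.1491     0.03511
  solve Keq expr → x = 0.02101; check Q = 0.367
Then add 0.4941 M of A.
Step 3:
                    G           A           C           L
  init         0.1653       2.271      0.1491     0.03511
  Δ          -0.01598    -0.01065    0.005326    0.005326
  eq           0.1493        2.26      0.1544     0.04044
  solve Keq expr → x = 0.005326; check Q = 0.367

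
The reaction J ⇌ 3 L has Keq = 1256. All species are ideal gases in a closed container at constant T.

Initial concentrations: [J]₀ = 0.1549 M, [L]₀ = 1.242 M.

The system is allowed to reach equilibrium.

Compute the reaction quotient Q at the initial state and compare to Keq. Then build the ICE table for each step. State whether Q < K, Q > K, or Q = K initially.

Q₀ = 12.37; Q < K (proceeds forward)

Q₀ = 12.37 vs Keq = 1256 ⇒ Q<K, forward
Step 1:
                   J          L
  init        0.1549      1.242
  Δ           -0.151     0.4531
  eq        0.003878      1.695
  solve Keq expr → x = 0.151; check Q = 1256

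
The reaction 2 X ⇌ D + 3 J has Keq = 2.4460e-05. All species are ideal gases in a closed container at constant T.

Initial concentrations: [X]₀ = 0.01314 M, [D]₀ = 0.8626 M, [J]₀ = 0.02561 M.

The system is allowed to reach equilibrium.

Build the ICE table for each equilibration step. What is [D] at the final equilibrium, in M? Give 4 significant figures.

Q₀ = 0.08392 vs Keq = 2.4460e-05 ⇒ Q>K, reverse
Step 1:
                    X           D           J
  I           0.01314      0.8626     0.02561
  C           0.01518    -0.00759    -0.02277
  E           0.02832       0.855    0.002841
  solve Keq expr → x = -0.00759; check Q = 2.4460e-05

[D]_eq = 0.855 M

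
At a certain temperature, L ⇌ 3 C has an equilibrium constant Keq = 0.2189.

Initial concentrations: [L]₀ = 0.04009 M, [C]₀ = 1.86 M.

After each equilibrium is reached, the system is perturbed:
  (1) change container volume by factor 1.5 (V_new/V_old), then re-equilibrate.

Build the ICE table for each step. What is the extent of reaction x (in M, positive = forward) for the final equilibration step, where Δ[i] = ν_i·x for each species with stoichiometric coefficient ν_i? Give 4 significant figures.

x = 0.02887 M

Q₀ = 160.5 vs Keq = 0.2189 ⇒ Q>K, reverse
Step 1:
                   L          C
  I          0.04009       1.86
  C           0.4605     -1.381
  E           0.5006     0.4785
  solve Keq expr → x = -0.4605; check Q = 0.2189
Then change container volume by factor 1.5 (V_new/V_old).
Step 2:
                   L          C
  I           0.3337      0.319
  C         -0.02887     0.0866
  E           0.3049     0.4056
  solve Keq expr → x = 0.02887; check Q = 0.2189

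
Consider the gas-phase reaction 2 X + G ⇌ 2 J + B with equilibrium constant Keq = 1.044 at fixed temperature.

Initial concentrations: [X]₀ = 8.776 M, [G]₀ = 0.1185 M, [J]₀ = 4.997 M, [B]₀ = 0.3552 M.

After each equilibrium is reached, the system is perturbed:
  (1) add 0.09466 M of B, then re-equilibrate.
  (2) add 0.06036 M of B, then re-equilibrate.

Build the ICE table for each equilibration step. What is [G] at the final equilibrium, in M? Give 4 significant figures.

Q₀ = 0.9718 vs Keq = 1.044 ⇒ Q<K, forward
Step 1:
                   X          G          J          B
  init         8.776     0.1185      4.997     0.3552
  Δ         -0.01129  -0.005644    0.01129   0.005644
  eq           8.765     0.1129      5.008     0.3608
  solve Keq expr → x = 0.005644; check Q = 1.044
Then add 0.09466 M of B.
Step 2:
                   X          G          J          B
  init         8.765     0.1129      5.008     0.4555
  Δ          0.03996    0.01998   -0.03996   -0.01998
  eq           8.805     0.1328      4.968     0.4355
  solve Keq expr → x = -0.01998; check Q = 1.044
Then add 0.06036 M of B.
Step 3:
                   X          G          J          B
  init         8.805     0.1328      4.968     0.4959
  Δ          0.02472    0.01236   -0.02472   -0.01236
  eq           8.829     0.1452      4.944     0.4835
  solve Keq expr → x = -0.01236; check Q = 1.044

[G]_eq = 0.1452 M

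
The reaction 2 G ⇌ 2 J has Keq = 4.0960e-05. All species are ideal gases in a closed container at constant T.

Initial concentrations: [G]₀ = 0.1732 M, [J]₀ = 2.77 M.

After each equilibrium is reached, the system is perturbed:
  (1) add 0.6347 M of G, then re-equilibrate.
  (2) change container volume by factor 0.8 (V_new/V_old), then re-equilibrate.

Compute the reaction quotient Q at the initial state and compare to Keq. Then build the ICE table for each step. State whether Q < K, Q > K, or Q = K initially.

Q₀ = 255.8 vs Keq = 4.0960e-05 ⇒ Q>K, reverse
Step 1:
                    G           J
  I            0.1732        2.77
  C             2.751      -2.751
  E             2.924     0.01872
  solve Keq expr → x = -1.376; check Q = 4.0960e-05
Then add 0.6347 M of G.
Step 2:
                    G           J
  I             3.559     0.01872
  C         -0.004036    0.004036
  E             3.555     0.02275
  solve Keq expr → x = 0.002018; check Q = 4.0960e-05
Then change container volume by factor 0.8 (V_new/V_old).
Step 3:
                    G           J
  I             4.444     0.02844
  C                 0           0
  E             4.444     0.02844
  solve Keq expr → x = 0; check Q = 4.0960e-05

Q₀ = 255.8; Q > K (proceeds reverse)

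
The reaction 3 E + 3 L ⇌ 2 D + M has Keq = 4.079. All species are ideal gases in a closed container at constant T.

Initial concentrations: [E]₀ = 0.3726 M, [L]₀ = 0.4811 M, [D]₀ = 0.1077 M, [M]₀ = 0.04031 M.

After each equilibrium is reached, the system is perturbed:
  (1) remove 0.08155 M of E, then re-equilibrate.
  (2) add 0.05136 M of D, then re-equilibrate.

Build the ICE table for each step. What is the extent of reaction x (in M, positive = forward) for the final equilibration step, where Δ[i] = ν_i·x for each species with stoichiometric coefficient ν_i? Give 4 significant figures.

Q₀ = 0.08117 vs Keq = 4.079 ⇒ Q<K, forward
Step 1:
                   E          L          D          M
  Initial     0.3726     0.4811     0.1077    0.04031
  Change     -0.1229    -0.1229     0.0819    0.04095
  Equil       0.2497     0.3582     0.1896    0.08126
  solve Keq expr → x = 0.04095; check Q = 4.079
Then remove 0.08155 M of E.
Step 2:
                   E          L          D          M
  Initial     0.1682     0.3582     0.1896    0.08126
  Change     0.03277    0.03277   -0.02185   -0.01092
  Equil        0.201      0.391     0.1678    0.07034
  solve Keq expr → x = -0.01092; check Q = 4.079
Then add 0.05136 M of D.
Step 3:
                   E          L          D          M
  Initial      0.201      0.391     0.2191    0.07034
  Change     0.01616    0.01616   -0.01078  -0.005388
  Equil       0.2171     0.4072     0.2083    0.06495
  solve Keq expr → x = -0.005388; check Q = 4.079

x = -0.005388 M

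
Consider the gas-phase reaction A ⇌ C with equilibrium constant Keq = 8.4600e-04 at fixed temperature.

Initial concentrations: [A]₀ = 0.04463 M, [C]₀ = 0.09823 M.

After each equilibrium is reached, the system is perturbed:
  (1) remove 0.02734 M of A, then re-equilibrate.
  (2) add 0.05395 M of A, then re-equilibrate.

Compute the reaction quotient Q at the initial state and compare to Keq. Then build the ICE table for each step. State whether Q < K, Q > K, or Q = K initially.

Q₀ = 2.201; Q > K (proceeds reverse)

Q₀ = 2.201 vs Keq = 8.4600e-04 ⇒ Q>K, reverse
Step 1:
                   A          C
  init       0.04463    0.09823
  Δ          0.09811   -0.09811
  eq          0.1427 1.2076e-04
  solve Keq expr → x = -0.09811; check Q = 8.4600e-04
Then remove 0.02734 M of A.
Step 2:
                   A          C
  init        0.1154 1.2076e-04
  Δ       2.3110e-05 -2.3110e-05
  eq          0.1154 9.7647e-05
  solve Keq expr → x = -2.3110e-05; check Q = 8.4600e-04
Then add 0.05395 M of A.
Step 3:
                   A          C
  init        0.1694 9.7647e-05
  Δ       -4.5603e-05 4.5603e-05
  eq          0.1693 1.4325e-04
  solve Keq expr → x = 4.5603e-05; check Q = 8.4600e-04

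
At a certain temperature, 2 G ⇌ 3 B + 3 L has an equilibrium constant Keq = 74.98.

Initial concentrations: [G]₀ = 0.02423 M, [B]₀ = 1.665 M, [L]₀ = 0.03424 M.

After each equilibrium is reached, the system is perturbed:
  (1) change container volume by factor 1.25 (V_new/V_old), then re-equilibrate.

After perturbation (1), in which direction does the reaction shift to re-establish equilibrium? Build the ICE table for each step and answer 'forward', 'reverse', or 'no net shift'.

Q₀ = 0.3156 vs Keq = 74.98 ⇒ Q<K, forward
Step 1:
                    G           B           L
  Initial     0.02423       1.665     0.03424
  Change     -0.02007      0.0301      0.0301
  Equil       0.00416       1.695     0.06434
  solve Keq expr → x = 0.01003; check Q = 74.98
Then change container volume by factor 1.25 (V_new/V_old).
Step 2:
                    G           B           L
  Initial    0.003328       1.356     0.05148
  Change    -0.001092    0.001637    0.001637
  Equil      0.002236       1.358     0.05311
  solve Keq expr → x = 5.4580e-04; check Q = 74.98

Direction: forward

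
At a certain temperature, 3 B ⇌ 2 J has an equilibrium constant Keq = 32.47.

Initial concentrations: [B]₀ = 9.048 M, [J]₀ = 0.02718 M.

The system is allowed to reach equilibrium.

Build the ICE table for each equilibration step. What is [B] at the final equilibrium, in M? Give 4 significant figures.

[B]_eq = 0.9666 M

Q₀ = 9.9734e-07 vs Keq = 32.47 ⇒ Q<K, forward
Step 1:
                  B         J
  I           9.048   0.02718
  C          -8.081     5.388
  E          0.9666     5.415
  solve Keq expr → x = 2.694; check Q = 32.47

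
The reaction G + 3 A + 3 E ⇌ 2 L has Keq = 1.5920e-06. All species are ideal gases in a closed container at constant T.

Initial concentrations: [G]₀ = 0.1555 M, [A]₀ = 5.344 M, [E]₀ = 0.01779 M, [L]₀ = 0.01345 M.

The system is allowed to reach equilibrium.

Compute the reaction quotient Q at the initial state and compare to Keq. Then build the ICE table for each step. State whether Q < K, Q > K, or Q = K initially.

Q₀ = 1.354 vs Keq = 1.5920e-06 ⇒ Q>K, reverse
Step 1:
                    G           A           E           L
  I            0.1555       5.344     0.01779     0.01345
  C          0.006702     0.02011     0.02011     -0.0134
  E            0.1622       5.364      0.0379  4.6572e-05
  solve Keq expr → x = -0.006702; check Q = 1.5920e-06

Q₀ = 1.354; Q > K (proceeds reverse)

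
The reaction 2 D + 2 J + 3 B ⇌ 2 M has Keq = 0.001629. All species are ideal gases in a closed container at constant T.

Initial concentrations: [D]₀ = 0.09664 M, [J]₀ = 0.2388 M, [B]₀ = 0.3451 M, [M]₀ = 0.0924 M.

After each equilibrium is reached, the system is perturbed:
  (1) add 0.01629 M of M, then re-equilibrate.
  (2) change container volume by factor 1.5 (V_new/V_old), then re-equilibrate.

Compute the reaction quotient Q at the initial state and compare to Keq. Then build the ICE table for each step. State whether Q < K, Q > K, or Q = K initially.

Q₀ = 390.1 vs Keq = 0.001629 ⇒ Q>K, reverse
Step 1:
                   D          J          B          M
  init       0.09664     0.2388     0.3451     0.0924
  Δ          0.09156    0.09156     0.1373   -0.09156
  eq          0.1882     0.3304     0.4824 8.4087e-04
  solve Keq expr → x = -0.04578; check Q = 0.001629
Then add 0.01629 M of M.
Step 2:
                   D          J          B          M
  init        0.1882     0.3304     0.4824    0.01713
  Δ           0.0161     0.0161    0.02415    -0.0161
  eq          0.2043     0.3465     0.5066    0.00103
  solve Keq expr → x = -0.00805; check Q = 0.001629
Then change container volume by factor 1.5 (V_new/V_old).
Step 3:
                   D          J          B          M
  init        0.1362      0.231     0.3377 6.8671e-04
  Δ       4.3552e-04 4.3552e-04 6.5328e-04 -4.3552e-04
  eq          0.1366     0.2314     0.3384 2.5119e-04
  solve Keq expr → x = -2.1776e-04; check Q = 0.001629

Q₀ = 390.1; Q > K (proceeds reverse)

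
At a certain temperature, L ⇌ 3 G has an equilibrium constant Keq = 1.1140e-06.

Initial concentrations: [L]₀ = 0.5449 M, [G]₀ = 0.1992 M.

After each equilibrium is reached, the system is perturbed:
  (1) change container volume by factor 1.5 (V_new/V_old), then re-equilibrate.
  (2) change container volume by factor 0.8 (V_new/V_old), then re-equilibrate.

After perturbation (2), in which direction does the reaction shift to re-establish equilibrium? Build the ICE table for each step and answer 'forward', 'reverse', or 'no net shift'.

Direction: reverse

Q₀ = 0.01451 vs Keq = 1.1140e-06 ⇒ Q>K, reverse
Step 1:
                   L          G
  Initial     0.5449     0.1992
  Change     0.06347    -0.1904
  Equil       0.6084   0.008784
  solve Keq expr → x = -0.06347; check Q = 1.1140e-06
Then change container volume by factor 1.5 (V_new/V_old).
Step 2:
                   L          G
  Initial     0.4056   0.005856
  Change  -6.0456e-04   0.001814
  Equil        0.405    0.00767
  solve Keq expr → x = 6.0456e-04; check Q = 1.1140e-06
Then change container volume by factor 0.8 (V_new/V_old).
Step 3:
                   L          G
  Initial     0.5062   0.009587
  Change  4.4092e-04  -0.001323
  Equil       0.5067   0.008264
  solve Keq expr → x = -4.4092e-04; check Q = 1.1140e-06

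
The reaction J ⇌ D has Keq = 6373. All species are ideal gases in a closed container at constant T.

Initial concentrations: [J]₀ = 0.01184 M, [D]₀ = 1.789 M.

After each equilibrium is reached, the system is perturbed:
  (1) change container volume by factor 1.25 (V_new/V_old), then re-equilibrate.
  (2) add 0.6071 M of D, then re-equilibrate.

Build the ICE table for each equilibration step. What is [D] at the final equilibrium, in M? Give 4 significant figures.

[D]_eq = 2.047 M

Q₀ = 151.1 vs Keq = 6373 ⇒ Q<K, forward
Step 1:
                  J         D
  init      0.01184     1.789
  Δ        -0.01156   0.01156
  eq      2.8253e-04     1.801
  solve Keq expr → x = 0.01156; check Q = 6373
Then change container volume by factor 1.25 (V_new/V_old).
Step 2:
                  J         D
  init    2.2602e-04      1.44
  Δ               0         0
  eq      2.2602e-04      1.44
  solve Keq expr → x = 0; check Q = 6373
Then add 0.6071 M of D.
Step 3:
                  J         D
  init    2.2602e-04     2.048
  Δ       9.5246e-05 -9.5246e-05
  eq      3.2127e-04     2.047
  solve Keq expr → x = -9.5246e-05; check Q = 6373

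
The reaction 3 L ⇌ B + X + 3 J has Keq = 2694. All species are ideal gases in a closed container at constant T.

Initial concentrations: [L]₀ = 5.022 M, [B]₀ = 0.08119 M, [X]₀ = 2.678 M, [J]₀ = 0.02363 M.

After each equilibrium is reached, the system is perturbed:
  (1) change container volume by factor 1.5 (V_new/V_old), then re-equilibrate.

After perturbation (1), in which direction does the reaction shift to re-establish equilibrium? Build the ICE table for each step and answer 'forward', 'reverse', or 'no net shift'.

Q₀ = 2.2650e-08 vs Keq = 2694 ⇒ Q<K, forward
Step 1:
                    L           B           X           J
  Initial       5.022     0.08119       2.678     0.02363
  Change       -4.426       1.475       1.475       4.426
  Equil        0.5958       1.557       4.153        4.45
  solve Keq expr → x = 1.475; check Q = 2694
Then change container volume by factor 1.5 (V_new/V_old).
Step 2:
                    L           B           X           J
  Initial      0.3972       1.038       2.769       2.967
  Change     -0.08196     0.02732     0.02732     0.08196
  Equil        0.3152       1.065       2.796       3.049
  solve Keq expr → x = 0.02732; check Q = 2694

Direction: forward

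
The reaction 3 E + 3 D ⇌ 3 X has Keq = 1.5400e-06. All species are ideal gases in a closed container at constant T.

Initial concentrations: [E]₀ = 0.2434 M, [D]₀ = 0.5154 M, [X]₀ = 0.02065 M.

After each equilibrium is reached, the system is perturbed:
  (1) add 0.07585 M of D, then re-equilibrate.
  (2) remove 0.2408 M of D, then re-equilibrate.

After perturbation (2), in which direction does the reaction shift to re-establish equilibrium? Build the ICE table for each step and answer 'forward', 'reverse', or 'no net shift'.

Direction: reverse

Q₀ = 0.00446 vs Keq = 1.5400e-06 ⇒ Q>K, reverse
Step 1:
                   E          D          X
  I           0.2434     0.5154    0.02065
  C          0.01903    0.01903   -0.01903
  E           0.2624     0.5344    0.00162
  solve Keq expr → x = -0.006343; check Q = 1.5400e-06
Then add 0.07585 M of D.
Step 2:
                   E          D          X
  I           0.2624     0.6103    0.00162
  C       -2.2757e-04 -2.2757e-04 2.2757e-04
  E           0.2622     0.6101   0.001847
  solve Keq expr → x = 7.5858e-05; check Q = 1.5400e-06
Then remove 0.2408 M of D.
Step 3:
                   E          D          X
  I           0.2622     0.3693   0.001847
  C       7.2384e-04 7.2384e-04 -7.2384e-04
  E           0.2629       0.37   0.001123
  solve Keq expr → x = -2.4128e-04; check Q = 1.5400e-06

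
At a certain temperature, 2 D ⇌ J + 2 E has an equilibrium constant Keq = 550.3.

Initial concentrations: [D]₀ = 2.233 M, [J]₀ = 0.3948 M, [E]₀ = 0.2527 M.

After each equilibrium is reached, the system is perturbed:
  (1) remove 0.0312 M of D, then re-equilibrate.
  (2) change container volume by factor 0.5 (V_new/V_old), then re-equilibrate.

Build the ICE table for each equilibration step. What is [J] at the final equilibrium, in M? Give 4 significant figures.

[J]_eq = 2.827 M

Q₀ = 0.005056 vs Keq = 550.3 ⇒ Q<K, forward
Step 1:
                  D         J         E
  init        2.233    0.3948    0.2527
  Δ          -2.112     1.056     2.112
  eq         0.1214     1.451     2.364
  solve Keq expr → x = 1.056; check Q = 550.3
Then remove 0.0312 M of D.
Step 2:
                  D         J         E
  init      0.09019     1.451     2.364
  Δ          0.0291  -0.01455   -0.0291
  eq         0.1193     1.436     2.335
  solve Keq expr → x = -0.01455; check Q = 550.3
Then change container volume by factor 0.5 (V_new/V_old).
Step 3:
                  D         J         E
  init       0.2386     2.872      4.67
  Δ         0.08975  -0.04487  -0.08975
  eq         0.3283     2.827     4.581
  solve Keq expr → x = -0.04487; check Q = 550.3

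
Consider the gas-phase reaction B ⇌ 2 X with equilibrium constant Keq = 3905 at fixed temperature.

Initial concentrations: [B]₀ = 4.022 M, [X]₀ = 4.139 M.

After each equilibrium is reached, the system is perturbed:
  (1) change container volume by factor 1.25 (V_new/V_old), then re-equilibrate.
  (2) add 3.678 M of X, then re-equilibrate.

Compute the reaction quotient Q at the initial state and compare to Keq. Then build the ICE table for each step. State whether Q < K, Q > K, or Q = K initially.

Q₀ = 4.259 vs Keq = 3905 ⇒ Q<K, forward
Step 1:
                  B         X
  init        4.022     4.139
  Δ          -3.984     7.969
  eq        0.03754     12.11
  solve Keq expr → x = 3.984; check Q = 3905
Then change container volume by factor 1.25 (V_new/V_old).
Step 2:
                  B         X
  init      0.03003     9.686
  Δ       -0.005948    0.0119
  eq        0.02409     9.698
  solve Keq expr → x = 0.005948; check Q = 3905
Then add 3.678 M of X.
Step 3:
                  B         X
  init      0.02409     13.38
  Δ         0.02144  -0.04288
  eq        0.04553     13.33
  solve Keq expr → x = -0.02144; check Q = 3905

Q₀ = 4.259; Q < K (proceeds forward)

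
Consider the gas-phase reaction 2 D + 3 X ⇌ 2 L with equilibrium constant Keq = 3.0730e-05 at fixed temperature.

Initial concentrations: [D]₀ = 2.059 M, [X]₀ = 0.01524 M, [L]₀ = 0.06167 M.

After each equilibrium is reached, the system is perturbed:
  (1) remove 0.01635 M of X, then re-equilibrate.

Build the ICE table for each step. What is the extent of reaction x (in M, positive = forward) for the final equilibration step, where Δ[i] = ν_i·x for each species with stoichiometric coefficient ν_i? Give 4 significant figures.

Q₀ = 253.4 vs Keq = 3.0730e-05 ⇒ Q>K, reverse
Step 1:
                  D         X         L
  Initial     2.059   0.01524   0.06167
  Change    0.06126   0.09189  -0.06126
  Equil        2.12    0.1071 4.1211e-04
  solve Keq expr → x = -0.03063; check Q = 3.0730e-05
Then remove 0.01635 M of X.
Step 2:
                  D         X         L
  Initial      2.12   0.09078 4.1211e-04
  Change  8.9919e-05 1.3488e-04 -8.9919e-05
  Equil        2.12   0.09091 3.2219e-04
  solve Keq expr → x = -4.4960e-05; check Q = 3.0730e-05

x = -4.4960e-05 M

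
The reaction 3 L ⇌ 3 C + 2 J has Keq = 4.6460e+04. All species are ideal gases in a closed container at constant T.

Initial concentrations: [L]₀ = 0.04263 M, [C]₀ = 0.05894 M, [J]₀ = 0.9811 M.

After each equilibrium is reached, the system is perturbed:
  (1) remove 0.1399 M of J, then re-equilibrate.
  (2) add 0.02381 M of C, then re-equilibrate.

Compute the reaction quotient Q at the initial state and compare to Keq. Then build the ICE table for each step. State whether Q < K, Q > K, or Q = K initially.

Q₀ = 2.544; Q < K (proceeds forward)

Q₀ = 2.544 vs Keq = 4.6460e+04 ⇒ Q<K, forward
Step 1:
                    L           C           J
  init        0.04263     0.05894      0.9811
  Δ          -0.03987     0.03987     0.02658
  eq         0.002763     0.09881       1.008
  solve Keq expr → x = 0.01329; check Q = 4.6460e+04
Then remove 0.1399 M of J.
Step 2:
                    L           C           J
  init       0.002763     0.09881      0.8678
  Δ       -2.5522e-04  2.5522e-04  1.7015e-04
  eq         0.002507     0.09906      0.8679
  solve Keq expr → x = 8.5073e-05; check Q = 4.6460e+04
Then add 0.02381 M of C.
Step 3:
                    L           C           J
  init       0.002507      0.1229      0.8679
  Δ        5.8686e-04 -5.8686e-04 -3.9124e-04
  eq         0.003094      0.1223      0.8676
  solve Keq expr → x = -1.9562e-04; check Q = 4.6460e+04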